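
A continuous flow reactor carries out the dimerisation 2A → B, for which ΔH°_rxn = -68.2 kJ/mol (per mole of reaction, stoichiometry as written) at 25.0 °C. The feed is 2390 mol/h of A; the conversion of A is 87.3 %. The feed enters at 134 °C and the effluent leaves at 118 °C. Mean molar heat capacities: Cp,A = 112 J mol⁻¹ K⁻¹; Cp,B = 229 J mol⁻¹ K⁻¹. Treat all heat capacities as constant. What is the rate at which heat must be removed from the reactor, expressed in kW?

Extent of reaction ξ = 0.873 × 2390 / 2 = 1043.2 mol/h
Reaction term: ξ·ΔH°_rxn = 1043.2 × -68.2 = -71149 kJ/h
Sensible, feed 134→25 °C: -29177 kJ/h
Outlet flows (mol/h): A 303.53, B 1043.2
Sensible, products 25→118 °C: 25379 kJ/h
Q = ΔH = -74946 kJ/h = -20.818 kW
Heat removed = 20.818 kW

Q_out = 20.8 kW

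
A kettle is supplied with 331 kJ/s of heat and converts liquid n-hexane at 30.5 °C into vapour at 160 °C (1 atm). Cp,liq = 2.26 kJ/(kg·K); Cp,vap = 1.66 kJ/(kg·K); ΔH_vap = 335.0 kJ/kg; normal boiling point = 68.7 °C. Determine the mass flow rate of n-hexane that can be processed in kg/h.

Δh = 2.26×(68.7−30.5) + 335.0 + 1.66×(160−68.7) = 572.89 kJ/kg
Q = 331 kJ/s = 331 kJ/s = 1.1916e+06 kJ/h
ṁ = Q/Δh = 1.1916e+06 / 572.89 = 2080 kg/h

ṁ = 2080 kg/h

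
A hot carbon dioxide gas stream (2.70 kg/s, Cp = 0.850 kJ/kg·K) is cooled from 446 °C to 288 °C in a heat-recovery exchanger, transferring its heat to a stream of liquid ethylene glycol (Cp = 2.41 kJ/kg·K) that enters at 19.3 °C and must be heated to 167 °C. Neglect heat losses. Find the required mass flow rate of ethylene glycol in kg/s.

Heat released by hot stream: Q = 2.70 × 0.850 × (446 − 288) = 362.61 kJ/s
Energy balance on cold side (adiabatic exchanger): Q = ṁ_c·Cp_c·(T_c,out − T_c,in)
ṁ_c = 362.61 / [2.41 × (167 − 19.3)] = 1.0187 kg/s

ṁ_c = 1.02 kg/s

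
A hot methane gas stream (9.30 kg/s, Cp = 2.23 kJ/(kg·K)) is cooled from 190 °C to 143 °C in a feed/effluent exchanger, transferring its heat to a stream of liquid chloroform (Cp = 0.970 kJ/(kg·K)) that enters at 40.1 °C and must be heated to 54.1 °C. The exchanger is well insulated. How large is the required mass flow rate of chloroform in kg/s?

Heat released by hot stream: Q = 9.30 × 2.23 × (190 − 143) = 974.73 kJ/s
Energy balance on cold side (adiabatic exchanger): Q = ṁ_c·Cp_c·(T_c,out − T_c,in)
ṁ_c = 974.73 / [0.970 × (54.1 − 40.1)] = 71.777 kg/s

ṁ_c = 71.8 kg/s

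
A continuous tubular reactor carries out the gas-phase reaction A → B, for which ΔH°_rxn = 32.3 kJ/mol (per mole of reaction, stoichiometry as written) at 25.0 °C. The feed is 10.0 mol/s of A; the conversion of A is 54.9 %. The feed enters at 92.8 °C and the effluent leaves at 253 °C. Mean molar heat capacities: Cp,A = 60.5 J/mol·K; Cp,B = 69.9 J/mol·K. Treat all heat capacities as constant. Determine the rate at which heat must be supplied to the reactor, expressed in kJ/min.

Q_in = 17200 kJ/min

Extent of reaction ξ = 0.549 × 10.0 = 5.49 mol/s
Reaction term: ξ·ΔH°_rxn = 5.49 × 32.3 = 177.33 kJ/s
Sensible, feed 92.8→25 °C: -41.019 kJ/s
Outlet flows (mol/s): A 4.51, B 5.49
Sensible, products 25→253 °C: 149.71 kJ/s
Q = ΔH = 286.01 kJ/s = 286.01 kW
Heat supplied = 17161 kJ/min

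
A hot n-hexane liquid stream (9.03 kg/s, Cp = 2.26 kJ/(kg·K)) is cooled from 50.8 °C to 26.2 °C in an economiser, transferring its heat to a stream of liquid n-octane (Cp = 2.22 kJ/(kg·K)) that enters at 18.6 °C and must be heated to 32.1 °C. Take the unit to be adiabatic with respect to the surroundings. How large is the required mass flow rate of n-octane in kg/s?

ṁ_c = 16.8 kg/s

Heat released by hot stream: Q = 9.03 × 2.26 × (50.8 − 26.2) = 502.03 kJ/s
Energy balance on cold side (adiabatic exchanger): Q = ṁ_c·Cp_c·(T_c,out − T_c,in)
ṁ_c = 502.03 / [2.22 × (32.1 − 18.6)] = 16.751 kg/s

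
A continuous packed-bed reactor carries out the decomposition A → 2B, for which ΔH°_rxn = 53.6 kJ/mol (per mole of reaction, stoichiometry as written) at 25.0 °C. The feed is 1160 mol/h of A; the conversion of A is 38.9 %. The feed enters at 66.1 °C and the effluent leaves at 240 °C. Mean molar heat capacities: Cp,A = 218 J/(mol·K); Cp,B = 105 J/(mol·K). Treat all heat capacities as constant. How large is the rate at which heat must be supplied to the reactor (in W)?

Q_in = 18700 W

Extent of reaction ξ = 0.389 × 1160 = 451.24 mol/h
Reaction term: ξ·ΔH°_rxn = 451.24 × 53.6 = 24186 kJ/h
Sensible, feed 66.1→25 °C: -10393 kJ/h
Outlet flows (mol/h): A 708.76, B 902.48
Sensible, products 25→240 °C: 53593 kJ/h
Q = ΔH = 67386 kJ/h = 18.718 kW
Heat supplied = 18718 W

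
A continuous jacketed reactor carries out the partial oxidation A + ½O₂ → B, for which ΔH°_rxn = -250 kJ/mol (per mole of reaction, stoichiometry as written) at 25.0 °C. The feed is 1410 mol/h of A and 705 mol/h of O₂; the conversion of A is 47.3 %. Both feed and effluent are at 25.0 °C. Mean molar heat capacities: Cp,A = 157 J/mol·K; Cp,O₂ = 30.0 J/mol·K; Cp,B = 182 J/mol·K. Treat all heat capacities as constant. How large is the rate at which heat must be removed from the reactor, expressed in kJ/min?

Extent of reaction ξ = 0.473 × 1410 = 666.93 mol/h
Reaction term: ξ·ΔH°_rxn = 666.93 × -250 = -166730 kJ/h
Q = ΔH = -166730 kJ/h = -46.315 kW
Heat removed = 2778.9 kJ/min

Q_out = 2780 kJ/min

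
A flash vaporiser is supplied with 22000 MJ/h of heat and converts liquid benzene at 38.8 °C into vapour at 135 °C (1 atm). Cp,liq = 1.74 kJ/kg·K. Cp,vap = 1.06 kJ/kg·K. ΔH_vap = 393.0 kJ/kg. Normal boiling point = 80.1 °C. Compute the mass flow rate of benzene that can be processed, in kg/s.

Δh = 1.74×(80.1−38.8) + 393.0 + 1.06×(135−80.1) = 523.06 kJ/kg
Q = 22000 MJ/h = 6111.1 kJ/s = 6111.1 kJ/s
ṁ = Q/Δh = 6111.1 / 523.06 = 11.683 kg/s

ṁ = 11.7 kg/s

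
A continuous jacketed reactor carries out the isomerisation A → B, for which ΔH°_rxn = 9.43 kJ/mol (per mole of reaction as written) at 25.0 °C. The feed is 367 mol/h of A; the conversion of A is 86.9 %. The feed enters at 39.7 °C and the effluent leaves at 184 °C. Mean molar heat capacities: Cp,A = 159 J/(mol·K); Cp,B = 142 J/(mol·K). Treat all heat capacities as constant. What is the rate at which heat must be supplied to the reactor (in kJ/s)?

Extent of reaction ξ = 0.869 × 367 = 318.92 mol/h
Reaction term: ξ·ΔH°_rxn = 318.92 × 9.43 = 3007.4 kJ/h
Sensible, feed 39.7→25 °C: -857.79 kJ/h
Outlet flows (mol/h): A 48.077, B 318.92
Sensible, products 25→184 °C: 8416.1 kJ/h
Q = ΔH = 10566 kJ/h = 2.9349 kW
Heat supplied = 2.9349 kJ/s

Q_in = 2.93 kJ/s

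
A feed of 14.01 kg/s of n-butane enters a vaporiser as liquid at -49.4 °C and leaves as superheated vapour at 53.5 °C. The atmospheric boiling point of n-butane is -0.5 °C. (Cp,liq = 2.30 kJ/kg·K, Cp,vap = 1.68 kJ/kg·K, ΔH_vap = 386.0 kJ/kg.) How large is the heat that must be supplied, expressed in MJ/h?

Q = 29700 MJ/h

liquid -49.4→-0.5 °C: 112.47 kJ/kg
vaporisation at -0.5 °C: 386 kJ/kg
vapour -0.5→53.5 °C: 90.72 kJ/kg
Δh = 112.47 + 386 + 90.72 = 589.19 kJ/kg
Q = ṁ·Δh = 14.01 kg/s × 589.19 kJ/kg = 8254.6 kJ/s
|Q| = 8254.6 kW = 29716 MJ/h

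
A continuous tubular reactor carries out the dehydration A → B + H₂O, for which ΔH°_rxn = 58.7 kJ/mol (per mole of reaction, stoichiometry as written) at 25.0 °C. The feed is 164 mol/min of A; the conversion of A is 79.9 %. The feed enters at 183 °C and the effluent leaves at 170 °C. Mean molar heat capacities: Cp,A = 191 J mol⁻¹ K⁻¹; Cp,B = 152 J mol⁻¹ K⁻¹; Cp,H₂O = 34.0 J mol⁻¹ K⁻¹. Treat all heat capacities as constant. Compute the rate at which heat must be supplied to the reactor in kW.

Extent of reaction ξ = 0.799 × 164 = 131.04 mol/min
Reaction term: ξ·ΔH°_rxn = 131.04 × 58.7 = 7691.8 kJ/min
Sensible, feed 183→25 °C: -4949.2 kJ/min
Outlet flows (mol/min): A 32.964, B 131.04, H₂O 131.04
Sensible, products 25→170 °C: 4447 kJ/min
Q = ΔH = 7189.6 kJ/min = 119.83 kW
Heat supplied = 119.83 kW

Q_in = 120 kW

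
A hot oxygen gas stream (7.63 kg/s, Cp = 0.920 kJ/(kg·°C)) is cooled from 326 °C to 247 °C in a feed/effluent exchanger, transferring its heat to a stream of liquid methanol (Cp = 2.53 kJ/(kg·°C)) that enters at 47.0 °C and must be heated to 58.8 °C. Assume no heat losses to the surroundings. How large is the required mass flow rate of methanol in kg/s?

ṁ_c = 18.6 kg/s

Heat released by hot stream: Q = 7.63 × 0.920 × (326 − 247) = 554.55 kJ/s
Energy balance on cold side (adiabatic exchanger): Q = ṁ_c·Cp_c·(T_c,out − T_c,in)
ṁ_c = 554.55 / [2.53 × (58.8 − 47.0)] = 18.575 kg/s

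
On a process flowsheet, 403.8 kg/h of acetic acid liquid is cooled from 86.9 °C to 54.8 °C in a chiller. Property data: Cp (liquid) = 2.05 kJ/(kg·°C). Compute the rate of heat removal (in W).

Q = ṁ·Cp·ΔT = 403.8 × 2.05 × (54.8 − 86.9) = -26572 kJ/h
Converting: 26572 / 3600 s = 7.3811 kW
Cooling duty = 7381.1 W

Q_c = 7380 W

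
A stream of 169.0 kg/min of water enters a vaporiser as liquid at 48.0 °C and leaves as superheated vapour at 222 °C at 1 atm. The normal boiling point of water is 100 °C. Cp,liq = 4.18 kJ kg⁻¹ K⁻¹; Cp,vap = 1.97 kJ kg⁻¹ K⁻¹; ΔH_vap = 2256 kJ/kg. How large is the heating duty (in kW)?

Q = 7640 kW

liquid 48.0→100 °C: 217.36 kJ/kg
vaporisation at 100 °C: 2256 kJ/kg
vapour 100→222 °C: 240.34 kJ/kg
Δh = 217.36 + 2256 + 240.34 = 2713.7 kJ/kg
Q = ṁ·Δh = 169.0 kg/min × 2713.7 kJ/kg = 458620 kJ/min
|Q| = 7643.6 kW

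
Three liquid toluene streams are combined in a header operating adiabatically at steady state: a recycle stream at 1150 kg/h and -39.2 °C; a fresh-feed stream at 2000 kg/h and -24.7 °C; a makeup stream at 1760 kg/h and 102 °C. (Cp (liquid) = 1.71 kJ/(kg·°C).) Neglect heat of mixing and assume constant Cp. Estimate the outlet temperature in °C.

T_out = 17.3 °C

No heat crosses the boundary, so H_out = H_in.
Σ ṁᵢCp,ᵢTᵢ = 1150×1.71×-39.2 + 2000×1.71×-24.7 + 1760×1.71×102 = 145420
Σ ṁᵢCp,ᵢ = 1150×1.71 + 2000×1.71 + 1760×1.71 = 8396.1
T_out = 145420 / 8396.1 = 17.32 °C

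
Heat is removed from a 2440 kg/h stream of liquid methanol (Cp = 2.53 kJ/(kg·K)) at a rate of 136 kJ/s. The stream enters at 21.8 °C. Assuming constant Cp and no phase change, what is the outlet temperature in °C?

T_out = -57.5 °C

Q = 136 kJ/s = 489600 kJ/h
ΔT = Q/(ṁ·Cp) = 489600/(2440×2.53) = 79.311 K
T_out = 21.8 − 79.311 = -57.511 °C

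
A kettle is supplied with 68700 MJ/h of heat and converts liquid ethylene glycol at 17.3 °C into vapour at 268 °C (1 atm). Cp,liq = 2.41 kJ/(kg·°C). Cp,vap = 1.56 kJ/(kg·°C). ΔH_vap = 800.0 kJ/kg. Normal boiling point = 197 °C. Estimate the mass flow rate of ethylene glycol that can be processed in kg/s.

Δh = 2.41×(197−17.3) + 800.0 + 1.56×(268−197) = 1343.8 kJ/kg
Q = 68700 MJ/h = 19083 kJ/s = 19083 kJ/s
ṁ = Q/Δh = 19083 / 1343.8 = 14.201 kg/s

ṁ = 14.2 kg/s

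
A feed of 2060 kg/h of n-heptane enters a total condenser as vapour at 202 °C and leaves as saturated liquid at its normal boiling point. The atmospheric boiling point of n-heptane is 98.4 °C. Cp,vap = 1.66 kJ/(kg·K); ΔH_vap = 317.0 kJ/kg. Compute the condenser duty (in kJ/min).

vapour 202→98.4 °C: -171.98 kJ/kg
condensation at 98.4 °C: -317 kJ/kg
Δh = -171.98 + -317 = -488.98 kJ/kg
Q = ṁ·Δh = 2060 kg/h × -488.98 kJ/kg = -1.0073e+06 kJ/h
|Q| = 279.8 kW = 16788 kJ/min

Q_c = 16800 kJ/min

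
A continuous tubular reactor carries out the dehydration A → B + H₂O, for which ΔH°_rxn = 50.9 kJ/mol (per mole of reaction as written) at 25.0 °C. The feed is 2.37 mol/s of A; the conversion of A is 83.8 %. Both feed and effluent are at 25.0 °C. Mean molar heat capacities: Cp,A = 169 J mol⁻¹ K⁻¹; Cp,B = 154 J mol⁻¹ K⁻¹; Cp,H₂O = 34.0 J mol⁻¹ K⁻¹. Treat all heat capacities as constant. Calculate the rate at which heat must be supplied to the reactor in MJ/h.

Q_in = 364 MJ/h

Extent of reaction ξ = 0.838 × 2.37 = 1.9861 mol/s
Reaction term: ξ·ΔH°_rxn = 1.9861 × 50.9 = 101.09 kJ/s
Q = ΔH = 101.09 kJ/s = 101.09 kW
Heat supplied = 363.93 MJ/h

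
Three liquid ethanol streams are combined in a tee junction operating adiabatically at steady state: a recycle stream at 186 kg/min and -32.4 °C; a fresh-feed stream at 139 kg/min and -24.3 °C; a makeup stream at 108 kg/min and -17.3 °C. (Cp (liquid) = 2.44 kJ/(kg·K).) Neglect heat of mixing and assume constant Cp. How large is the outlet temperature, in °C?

Energy balance with Q = 0: Σ ṁᵢCp,ᵢ(T_out − Tᵢ) = 0
Σ ṁᵢCp,ᵢTᵢ = 186×2.44×-32.4 + 139×2.44×-24.3 + 108×2.44×-17.3 = -27505
Σ ṁᵢCp,ᵢ = 186×2.44 + 139×2.44 + 108×2.44 = 1056.5
T_out = -27505 / 1056.5 = -26.033 °C

T_out = -26.0 °C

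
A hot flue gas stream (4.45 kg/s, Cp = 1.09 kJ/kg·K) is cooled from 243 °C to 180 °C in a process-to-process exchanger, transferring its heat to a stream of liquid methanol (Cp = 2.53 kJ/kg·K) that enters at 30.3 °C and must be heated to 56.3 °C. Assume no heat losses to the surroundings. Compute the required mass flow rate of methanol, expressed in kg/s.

ṁ_c = 4.65 kg/s

Heat released by hot stream: Q = 4.45 × 1.09 × (243 − 180) = 305.58 kJ/s
Energy balance on cold side (adiabatic exchanger): Q = ṁ_c·Cp_c·(T_c,out − T_c,in)
ṁ_c = 305.58 / [2.53 × (56.3 − 30.3)] = 4.6455 kg/s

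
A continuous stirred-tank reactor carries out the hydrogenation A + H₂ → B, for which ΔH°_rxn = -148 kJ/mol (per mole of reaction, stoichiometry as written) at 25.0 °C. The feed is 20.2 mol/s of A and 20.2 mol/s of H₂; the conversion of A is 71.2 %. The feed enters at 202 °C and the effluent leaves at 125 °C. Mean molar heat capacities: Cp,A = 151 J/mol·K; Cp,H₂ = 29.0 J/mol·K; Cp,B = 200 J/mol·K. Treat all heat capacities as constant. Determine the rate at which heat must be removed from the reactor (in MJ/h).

Q_out = 8570 MJ/h

Extent of reaction ξ = 0.712 × 20.2 = 14.382 mol/s
Reaction term: ξ·ΔH°_rxn = 14.382 × -148 = -2128.6 kJ/s
Sensible, feed 202→25 °C: -643.57 kJ/s
Outlet flows (mol/s): A 5.8176, H₂ 5.8176, B 14.382
Sensible, products 25→125 °C: 392.36 kJ/s
Q = ΔH = -2379.8 kJ/s = -2379.8 kW
Heat removed = 8567.3 MJ/h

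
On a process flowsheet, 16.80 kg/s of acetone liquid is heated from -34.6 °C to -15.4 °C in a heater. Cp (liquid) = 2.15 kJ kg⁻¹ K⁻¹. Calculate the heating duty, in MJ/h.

Q = ṁ·Cp·ΔT = 16.80 × 2.15 × (-15.4 − -34.6) = 693.5 kJ/s
Heating duty = 2496.6 MJ/h

Q = 2500 MJ/h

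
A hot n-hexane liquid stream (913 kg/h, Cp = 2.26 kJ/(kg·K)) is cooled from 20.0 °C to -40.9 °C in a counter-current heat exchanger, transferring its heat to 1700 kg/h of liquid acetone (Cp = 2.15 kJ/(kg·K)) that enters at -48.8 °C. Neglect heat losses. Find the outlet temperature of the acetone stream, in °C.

T_c,out = -14.4 °C

Heat released by hot stream: Q = 913 × 2.26 × (20.0 − -40.9) = 125660 kJ/h
Energy balance on cold side (adiabatic exchanger): Q = ṁ_c·Cp_c·(T_c,out − T_c,in)
T_c,out = -48.8 + 125660/(1700 × 2.15) = -14.42 °C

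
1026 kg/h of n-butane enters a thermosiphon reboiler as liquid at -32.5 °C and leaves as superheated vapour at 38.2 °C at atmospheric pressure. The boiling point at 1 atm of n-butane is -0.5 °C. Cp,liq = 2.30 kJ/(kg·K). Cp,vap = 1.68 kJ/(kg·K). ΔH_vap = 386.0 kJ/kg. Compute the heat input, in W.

Q = 150000 W

liquid -32.5→-0.5 °C: 73.6 kJ/kg
vaporisation at -0.5 °C: 386 kJ/kg
vapour -0.5→38.2 °C: 65.016 kJ/kg
Δh = 73.6 + 386 + 65.016 = 524.62 kJ/kg
Q = ṁ·Δh = 1026 kg/h × 524.62 kJ/kg = 538260 kJ/h
|Q| = 149.52 kW = 149520 W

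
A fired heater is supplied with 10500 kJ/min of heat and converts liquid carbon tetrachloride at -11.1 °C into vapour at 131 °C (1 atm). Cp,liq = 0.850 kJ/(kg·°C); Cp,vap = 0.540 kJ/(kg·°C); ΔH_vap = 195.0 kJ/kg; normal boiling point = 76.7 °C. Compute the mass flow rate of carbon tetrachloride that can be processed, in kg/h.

Δh = 0.850×(76.7−-11.1) + 195.0 + 0.540×(131−76.7) = 298.95 kJ/kg
Q = 10500 kJ/min = 175 kJ/s = 630000 kJ/h
ṁ = Q/Δh = 630000 / 298.95 = 2107.4 kg/h

ṁ = 2110 kg/h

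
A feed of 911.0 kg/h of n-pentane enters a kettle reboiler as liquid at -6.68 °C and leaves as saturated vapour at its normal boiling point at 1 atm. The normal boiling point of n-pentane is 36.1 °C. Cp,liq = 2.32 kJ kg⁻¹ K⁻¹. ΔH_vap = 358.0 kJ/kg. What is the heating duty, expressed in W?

Q = 116000 W

liquid -6.68→36.1 °C: 99.25 kJ/kg
vaporisation at 36.1 °C: 358 kJ/kg
Δh = 99.25 + 358 = 457.25 kJ/kg
Q = ṁ·Δh = 911.0 kg/h × 457.25 kJ/kg = 416550 kJ/h
|Q| = 115.71 kW = 115710 W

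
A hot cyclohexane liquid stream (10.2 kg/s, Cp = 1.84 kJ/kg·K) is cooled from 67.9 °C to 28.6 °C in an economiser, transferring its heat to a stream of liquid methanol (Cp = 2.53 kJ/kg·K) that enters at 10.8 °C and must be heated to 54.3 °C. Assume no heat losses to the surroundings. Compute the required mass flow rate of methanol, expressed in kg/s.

Heat released by hot stream: Q = 10.2 × 1.84 × (67.9 − 28.6) = 737.58 kJ/s
Energy balance on cold side (adiabatic exchanger): Q = ṁ_c·Cp_c·(T_c,out − T_c,in)
ṁ_c = 737.58 / [2.53 × (54.3 − 10.8)] = 6.7019 kg/s

ṁ_c = 6.70 kg/s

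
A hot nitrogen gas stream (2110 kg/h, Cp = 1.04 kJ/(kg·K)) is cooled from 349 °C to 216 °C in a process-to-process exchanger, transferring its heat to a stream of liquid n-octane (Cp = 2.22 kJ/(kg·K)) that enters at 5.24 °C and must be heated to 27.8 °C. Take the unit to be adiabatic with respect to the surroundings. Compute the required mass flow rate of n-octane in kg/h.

ṁ_c = 5830 kg/h

Heat released by hot stream: Q = 2110 × 1.04 × (349 − 216) = 291860 kJ/h
Energy balance on cold side (adiabatic exchanger): Q = ṁ_c·Cp_c·(T_c,out − T_c,in)
ṁ_c = 291860 / [2.22 × (27.8 − 5.24)] = 5827.4 kg/h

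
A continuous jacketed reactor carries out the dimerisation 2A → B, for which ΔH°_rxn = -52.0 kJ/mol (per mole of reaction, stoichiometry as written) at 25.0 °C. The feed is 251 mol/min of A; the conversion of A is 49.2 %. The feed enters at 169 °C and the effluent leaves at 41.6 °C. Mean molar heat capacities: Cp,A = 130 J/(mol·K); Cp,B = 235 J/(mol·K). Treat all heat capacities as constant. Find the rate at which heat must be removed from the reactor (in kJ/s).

Q_out = 123 kJ/s

Extent of reaction ξ = 0.492 × 251 / 2 = 61.746 mol/min
Reaction term: ξ·ΔH°_rxn = 61.746 × -52.0 = -3210.8 kJ/min
Sensible, feed 169→25 °C: -4698.7 kJ/min
Outlet flows (mol/min): A 127.51, B 61.746
Sensible, products 25→41.6 °C: 516.03 kJ/min
Q = ΔH = -7393.5 kJ/min = -123.22 kW
Heat removed = 123.22 kJ/s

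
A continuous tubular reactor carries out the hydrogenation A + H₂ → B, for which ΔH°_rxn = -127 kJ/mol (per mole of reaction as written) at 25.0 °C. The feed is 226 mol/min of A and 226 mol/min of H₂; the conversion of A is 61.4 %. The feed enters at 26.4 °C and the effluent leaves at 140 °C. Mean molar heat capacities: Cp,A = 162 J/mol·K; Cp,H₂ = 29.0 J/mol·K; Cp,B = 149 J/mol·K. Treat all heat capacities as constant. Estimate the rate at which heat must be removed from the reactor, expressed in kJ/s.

Q_out = 223 kJ/s

Extent of reaction ξ = 0.614 × 226 = 138.76 mol/min
Reaction term: ξ·ΔH°_rxn = 138.76 × -127 = -17623 kJ/min
Sensible, feed 26.4→25 °C: -60.432 kJ/min
Outlet flows (mol/min): A 87.236, H₂ 87.236, B 138.76
Sensible, products 25→140 °C: 4293.9 kJ/min
Q = ΔH = -13390 kJ/min = -223.16 kW
Heat removed = 223.16 kJ/s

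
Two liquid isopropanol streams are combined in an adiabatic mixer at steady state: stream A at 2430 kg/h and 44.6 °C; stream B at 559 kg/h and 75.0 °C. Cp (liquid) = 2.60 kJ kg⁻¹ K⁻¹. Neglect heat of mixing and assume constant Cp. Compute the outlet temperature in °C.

Adiabatic, steady state ⇒ Σ ṁᵢCp,ᵢ(T_out − Tᵢ) = 0
Σ ṁᵢCp,ᵢTᵢ = 2430×2.60×44.6 + 559×2.60×75.0 = 390790
Σ ṁᵢCp,ᵢ = 2430×2.60 + 559×2.60 = 7771.4
T_out = 390790 / 7771.4 = 50.285 °C

T_out = 50.3 °C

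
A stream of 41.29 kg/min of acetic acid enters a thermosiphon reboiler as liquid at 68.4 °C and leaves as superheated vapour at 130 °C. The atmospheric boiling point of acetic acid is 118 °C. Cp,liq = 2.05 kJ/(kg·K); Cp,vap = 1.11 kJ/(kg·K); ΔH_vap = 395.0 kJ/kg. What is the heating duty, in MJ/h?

liquid 68.4→118 °C: 101.68 kJ/kg
vaporisation at 118 °C: 395 kJ/kg
vapour 118→130 °C: 13.32 kJ/kg
Δh = 101.68 + 395 + 13.32 = 510 kJ/kg
Q = ṁ·Δh = 41.29 kg/min × 510 kJ/kg = 21058 kJ/min
|Q| = 350.96 kW = 1263.5 MJ/h

Q = 1260 MJ/h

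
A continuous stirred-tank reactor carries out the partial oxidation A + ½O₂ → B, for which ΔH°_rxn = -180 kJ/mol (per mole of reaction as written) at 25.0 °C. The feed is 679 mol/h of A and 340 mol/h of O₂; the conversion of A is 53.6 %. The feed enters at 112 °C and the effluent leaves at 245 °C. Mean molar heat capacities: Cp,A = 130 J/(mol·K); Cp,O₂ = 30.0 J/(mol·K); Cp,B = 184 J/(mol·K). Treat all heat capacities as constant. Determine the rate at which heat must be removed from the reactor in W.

Extent of reaction ξ = 0.536 × 679 = 363.94 mol/h
Reaction term: ξ·ΔH°_rxn = 363.94 × -180 = -65510 kJ/h
Sensible, feed 112→25 °C: -8566.9 kJ/h
Outlet flows (mol/h): A 315.06, O₂ 158.03, B 363.94
Sensible, products 25→245 °C: 24786 kJ/h
Q = ΔH = -49291 kJ/h = -13.692 kW
Heat removed = 13692 W

Q_out = 13700 W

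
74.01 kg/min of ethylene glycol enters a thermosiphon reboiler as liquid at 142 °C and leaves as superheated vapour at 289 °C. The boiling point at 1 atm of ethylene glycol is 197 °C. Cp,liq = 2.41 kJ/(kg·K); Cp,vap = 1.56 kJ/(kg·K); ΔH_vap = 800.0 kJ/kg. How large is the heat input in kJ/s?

Q = 1330 kJ/s

liquid 142→197 °C: 132.55 kJ/kg
vaporisation at 197 °C: 800 kJ/kg
vapour 197→289 °C: 143.52 kJ/kg
Δh = 132.55 + 800 + 143.52 = 1076.1 kJ/kg
Q = ṁ·Δh = 74.01 kg/min × 1076.1 kJ/kg = 79640 kJ/min
|Q| = 1327.3 kW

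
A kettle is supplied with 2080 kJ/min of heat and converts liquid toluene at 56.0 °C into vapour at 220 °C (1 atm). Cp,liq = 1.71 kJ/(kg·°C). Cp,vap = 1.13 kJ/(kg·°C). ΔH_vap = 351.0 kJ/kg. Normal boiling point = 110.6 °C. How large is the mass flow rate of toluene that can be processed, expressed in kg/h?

Δh = 1.71×(110.6−56.0) + 351.0 + 1.13×(220−110.6) = 567.99 kJ/kg
Q = 2080 kJ/min = 34.667 kJ/s = 124800 kJ/h
ṁ = Q/Δh = 124800 / 567.99 = 219.72 kg/h

ṁ = 220 kg/h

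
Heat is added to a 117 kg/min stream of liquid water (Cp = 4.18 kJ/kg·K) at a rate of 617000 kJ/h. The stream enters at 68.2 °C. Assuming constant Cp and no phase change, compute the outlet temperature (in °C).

Q = 617000 kJ/h = 10283 kJ/min
ΔT = Q/(ṁ·Cp) = 10283/(117×4.18) = 21.027 K
T_out = 68.2 + 21.027 = 89.227 °C

T_out = 89.2 °C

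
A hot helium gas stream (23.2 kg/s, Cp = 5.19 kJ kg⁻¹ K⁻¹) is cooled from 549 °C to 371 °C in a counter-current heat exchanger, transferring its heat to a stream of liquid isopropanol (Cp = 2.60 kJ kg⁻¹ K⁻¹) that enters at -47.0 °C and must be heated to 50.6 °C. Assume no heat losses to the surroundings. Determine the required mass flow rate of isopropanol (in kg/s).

ṁ_c = 84.5 kg/s

Heat released by hot stream: Q = 23.2 × 5.19 × (549 − 371) = 21433 kJ/s
Energy balance on cold side (adiabatic exchanger): Q = ṁ_c·Cp_c·(T_c,out − T_c,in)
ṁ_c = 21433 / [2.60 × (50.6 − -47.0)] = 84.46 kg/s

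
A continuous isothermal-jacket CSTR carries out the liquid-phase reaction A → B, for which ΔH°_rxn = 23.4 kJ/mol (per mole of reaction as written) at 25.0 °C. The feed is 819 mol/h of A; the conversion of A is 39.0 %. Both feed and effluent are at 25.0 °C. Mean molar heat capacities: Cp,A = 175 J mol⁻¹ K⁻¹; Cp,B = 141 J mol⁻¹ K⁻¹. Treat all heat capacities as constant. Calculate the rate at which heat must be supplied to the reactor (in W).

Q_in = 2080 W

Extent of reaction ξ = 0.390 × 819 = 319.41 mol/h
Reaction term: ξ·ΔH°_rxn = 319.41 × 23.4 = 7474.2 kJ/h
Q = ΔH = 7474.2 kJ/h = 2.0762 kW
Heat supplied = 2076.2 W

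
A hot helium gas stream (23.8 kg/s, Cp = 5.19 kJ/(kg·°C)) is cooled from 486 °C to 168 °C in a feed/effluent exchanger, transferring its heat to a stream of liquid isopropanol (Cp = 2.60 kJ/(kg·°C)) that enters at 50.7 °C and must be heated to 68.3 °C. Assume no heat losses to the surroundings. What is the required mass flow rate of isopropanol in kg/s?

ṁ_c = 858 kg/s

Heat released by hot stream: Q = 23.8 × 5.19 × (486 − 168) = 39280 kJ/s
Energy balance on cold side (adiabatic exchanger): Q = ṁ_c·Cp_c·(T_c,out − T_c,in)
ṁ_c = 39280 / [2.60 × (68.3 − 50.7)] = 858.39 kg/s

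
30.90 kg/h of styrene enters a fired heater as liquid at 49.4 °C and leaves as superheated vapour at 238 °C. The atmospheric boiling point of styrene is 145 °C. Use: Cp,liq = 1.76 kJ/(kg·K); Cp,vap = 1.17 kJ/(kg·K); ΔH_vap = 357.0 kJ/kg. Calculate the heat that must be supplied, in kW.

liquid 49.4→145 °C: 168.26 kJ/kg
vaporisation at 145 °C: 357 kJ/kg
vapour 145→238 °C: 108.81 kJ/kg
Δh = 168.26 + 357 + 108.81 = 634.07 kJ/kg
Q = ṁ·Δh = 30.90 kg/h × 634.07 kJ/kg = 19593 kJ/h
|Q| = 5.4424 kW

Q = 5.44 kW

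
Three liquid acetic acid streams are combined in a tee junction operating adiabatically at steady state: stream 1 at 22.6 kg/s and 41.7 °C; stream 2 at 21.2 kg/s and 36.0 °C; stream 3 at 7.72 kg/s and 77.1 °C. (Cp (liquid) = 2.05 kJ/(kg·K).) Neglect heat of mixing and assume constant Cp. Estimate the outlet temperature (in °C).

T_out = 44.7 °C

Adiabatic, steady state ⇒ Σ ṁᵢCp,ᵢ(T_out − Tᵢ) = 0
Σ ṁᵢCp,ᵢTᵢ = 22.6×2.05×41.7 + 21.2×2.05×36.0 + 7.72×2.05×77.1 = 4716.7
Σ ṁᵢCp,ᵢ = 22.6×2.05 + 21.2×2.05 + 7.72×2.05 = 105.62
T_out = 4716.7 / 105.62 = 44.659 °C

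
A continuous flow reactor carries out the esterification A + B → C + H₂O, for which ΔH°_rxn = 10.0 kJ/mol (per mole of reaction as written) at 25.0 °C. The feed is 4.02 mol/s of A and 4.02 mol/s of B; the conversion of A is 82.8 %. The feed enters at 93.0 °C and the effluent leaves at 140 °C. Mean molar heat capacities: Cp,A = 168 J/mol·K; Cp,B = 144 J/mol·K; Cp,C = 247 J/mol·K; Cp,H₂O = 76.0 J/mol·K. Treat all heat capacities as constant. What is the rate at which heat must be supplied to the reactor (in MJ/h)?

Extent of reaction ξ = 0.828 × 4.02 = 3.3286 mol/s
Reaction term: ξ·ΔH°_rxn = 3.3286 × 10.0 = 33.286 kJ/s
Sensible, feed 93.0→25 °C: -85.288 kJ/s
Outlet flows (mol/s): A 0.69144, B 0.69144, C 3.3286, H₂O 3.3286
Sensible, products 25→140 °C: 148.45 kJ/s
Q = ΔH = 96.446 kJ/s = 96.446 kW
Heat supplied = 347.2 MJ/h

Q_in = 347 MJ/h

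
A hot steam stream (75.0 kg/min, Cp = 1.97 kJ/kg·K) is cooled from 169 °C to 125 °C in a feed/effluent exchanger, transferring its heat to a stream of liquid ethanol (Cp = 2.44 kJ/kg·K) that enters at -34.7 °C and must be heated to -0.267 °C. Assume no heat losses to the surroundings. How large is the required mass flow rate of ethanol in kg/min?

ṁ_c = 77.4 kg/min

Heat released by hot stream: Q = 75.0 × 1.97 × (169 − 125) = 6501 kJ/min
Energy balance on cold side (adiabatic exchanger): Q = ṁ_c·Cp_c·(T_c,out − T_c,in)
ṁ_c = 6501 / [2.44 × (-0.267 − -34.7)] = 77.378 kg/min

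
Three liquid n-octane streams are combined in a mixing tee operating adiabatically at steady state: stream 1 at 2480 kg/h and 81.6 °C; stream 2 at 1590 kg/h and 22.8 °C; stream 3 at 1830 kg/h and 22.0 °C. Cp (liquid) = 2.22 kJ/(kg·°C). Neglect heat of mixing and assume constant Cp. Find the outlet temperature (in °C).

T_out = 47.3 °C

Adiabatic, steady state ⇒ Σ ṁᵢCp,ᵢ(T_out − Tᵢ) = 0
T_out = Σ ṁᵢCp,ᵢTᵢ / Σ ṁᵢCp,ᵢ
      = 619110 / 13098 = 47.268 °C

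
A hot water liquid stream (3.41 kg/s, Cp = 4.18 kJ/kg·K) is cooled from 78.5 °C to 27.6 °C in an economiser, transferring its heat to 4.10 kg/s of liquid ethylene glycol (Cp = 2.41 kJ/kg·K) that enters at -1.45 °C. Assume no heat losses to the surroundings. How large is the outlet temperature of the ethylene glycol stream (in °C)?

Heat released by hot stream: Q = 3.41 × 4.18 × (78.5 − 27.6) = 725.52 kJ/s
Energy balance on cold side (adiabatic exchanger): Q = ṁ_c·Cp_c·(T_c,out − T_c,in)
T_c,out = -1.45 + 725.52/(4.10 × 2.41) = 71.976 °C

T_c,out = 72.0 °C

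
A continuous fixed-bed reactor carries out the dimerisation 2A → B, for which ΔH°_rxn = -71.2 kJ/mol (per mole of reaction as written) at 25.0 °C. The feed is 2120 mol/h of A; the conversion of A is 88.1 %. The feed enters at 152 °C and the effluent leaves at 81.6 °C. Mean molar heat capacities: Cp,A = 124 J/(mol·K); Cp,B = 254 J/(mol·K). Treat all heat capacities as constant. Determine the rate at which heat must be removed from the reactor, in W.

Q_out = 23500 W

Extent of reaction ξ = 0.881 × 2120 / 2 = 933.86 mol/h
Reaction term: ξ·ΔH°_rxn = 933.86 × -71.2 = -66491 kJ/h
Sensible, feed 152→25 °C: -33386 kJ/h
Outlet flows (mol/h): A 252.28, B 933.86
Sensible, products 25→81.6 °C: 15196 kJ/h
Q = ΔH = -84680 kJ/h = -23.522 kW
Heat removed = 23522 W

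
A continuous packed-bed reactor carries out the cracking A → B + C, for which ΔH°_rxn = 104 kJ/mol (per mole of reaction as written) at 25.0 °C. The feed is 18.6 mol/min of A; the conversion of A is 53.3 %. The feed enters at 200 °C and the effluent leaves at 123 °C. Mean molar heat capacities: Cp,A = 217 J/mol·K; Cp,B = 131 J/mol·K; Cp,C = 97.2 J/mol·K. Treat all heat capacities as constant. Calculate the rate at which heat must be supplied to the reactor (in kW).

Q_in = 12.2 kW

Extent of reaction ξ = 0.533 × 18.6 = 9.9138 mol/min
Reaction term: ξ·ΔH°_rxn = 9.9138 × 104 = 1031 kJ/min
Sensible, feed 200→25 °C: -706.34 kJ/min
Outlet flows (mol/min): A 8.6862, B 9.9138, C 9.9138
Sensible, products 25→123 °C: 406.43 kJ/min
Q = ΔH = 731.13 kJ/min = 12.185 kW
Heat supplied = 12.185 kW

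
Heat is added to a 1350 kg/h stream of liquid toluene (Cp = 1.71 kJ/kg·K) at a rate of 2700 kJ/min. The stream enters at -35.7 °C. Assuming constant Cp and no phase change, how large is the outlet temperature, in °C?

Q = 2700 kJ/min = 162000 kJ/h
ΔT = Q/(ṁ·Cp) = 162000/(1350×1.71) = 70.175 K
T_out = -35.7 + 70.175 = 34.475 °C

T_out = 34.5 °C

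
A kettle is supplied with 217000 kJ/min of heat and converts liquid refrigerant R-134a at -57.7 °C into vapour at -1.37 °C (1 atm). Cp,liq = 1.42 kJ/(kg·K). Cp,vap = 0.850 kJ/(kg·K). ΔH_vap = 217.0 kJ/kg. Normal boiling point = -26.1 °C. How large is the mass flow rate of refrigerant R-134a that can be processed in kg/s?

Δh = 1.42×(-26.1−-57.7) + 217.0 + 0.850×(-1.37−-26.1) = 282.89 kJ/kg
Q = 217000 kJ/min = 3616.7 kJ/s = 3616.7 kJ/s
ṁ = Q/Δh = 3616.7 / 282.89 = 12.785 kg/s

ṁ = 12.8 kg/s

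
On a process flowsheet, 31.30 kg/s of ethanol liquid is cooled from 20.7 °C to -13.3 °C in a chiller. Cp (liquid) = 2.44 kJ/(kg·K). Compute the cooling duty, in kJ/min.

Q_c = 156000 kJ/min

Q = ṁ·Cp·ΔT = 31.30 × 2.44 × (-13.3 − 20.7) = -2596.6 kJ/s
Cooling duty = 155800 kJ/min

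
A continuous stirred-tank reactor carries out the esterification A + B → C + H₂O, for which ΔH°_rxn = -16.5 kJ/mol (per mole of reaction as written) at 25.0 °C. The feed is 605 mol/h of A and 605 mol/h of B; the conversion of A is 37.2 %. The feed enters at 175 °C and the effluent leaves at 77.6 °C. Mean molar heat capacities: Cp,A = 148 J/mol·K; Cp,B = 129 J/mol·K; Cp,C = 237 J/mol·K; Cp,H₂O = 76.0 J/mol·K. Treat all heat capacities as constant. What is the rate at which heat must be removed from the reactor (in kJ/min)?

Q_out = 327 kJ/min

Extent of reaction ξ = 0.372 × 605 = 225.06 mol/h
Reaction term: ξ·ΔH°_rxn = 225.06 × -16.5 = -3713.5 kJ/h
Sensible, feed 175→25 °C: -25138 kJ/h
Outlet flows (mol/h): A 379.94, B 379.94, C 225.06, H₂O 225.06
Sensible, products 25→77.6 °C: 9241.1 kJ/h
Q = ΔH = -19610 kJ/h = -5.4472 kW
Heat removed = 326.83 kJ/min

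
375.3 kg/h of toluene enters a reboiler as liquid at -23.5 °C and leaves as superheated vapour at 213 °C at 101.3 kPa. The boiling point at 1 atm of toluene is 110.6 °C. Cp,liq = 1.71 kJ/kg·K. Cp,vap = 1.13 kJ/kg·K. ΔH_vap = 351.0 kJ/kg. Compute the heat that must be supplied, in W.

liquid -23.5→110.6 °C: 229.31 kJ/kg
vaporisation at 110.6 °C: 351 kJ/kg
vapour 110.6→213 °C: 115.71 kJ/kg
Δh = 229.31 + 351 + 115.71 = 696.02 kJ/kg
Q = ṁ·Δh = 375.3 kg/h × 696.02 kJ/kg = 261220 kJ/h
|Q| = 72.56 kW = 72560 W

Q = 72600 W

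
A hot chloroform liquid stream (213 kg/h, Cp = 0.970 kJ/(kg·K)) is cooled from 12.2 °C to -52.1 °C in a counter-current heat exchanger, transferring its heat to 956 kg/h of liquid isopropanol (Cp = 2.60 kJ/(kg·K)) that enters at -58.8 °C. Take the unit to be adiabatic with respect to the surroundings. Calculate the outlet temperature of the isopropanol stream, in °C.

Heat released by hot stream: Q = 213 × 0.970 × (12.2 − -52.1) = 13285 kJ/h
Energy balance on cold side (adiabatic exchanger): Q = ṁ_c·Cp_c·(T_c,out − T_c,in)
T_c,out = -58.8 + 13285/(956 × 2.60) = -53.455 °C

T_c,out = -53.5 °C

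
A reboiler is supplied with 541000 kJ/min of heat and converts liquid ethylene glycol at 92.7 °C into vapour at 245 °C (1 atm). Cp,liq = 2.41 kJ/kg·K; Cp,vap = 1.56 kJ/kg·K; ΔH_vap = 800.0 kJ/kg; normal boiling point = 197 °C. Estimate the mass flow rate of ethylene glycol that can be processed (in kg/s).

Δh = 2.41×(197−92.7) + 800.0 + 1.56×(245−197) = 1126.2 kJ/kg
Q = 541000 kJ/min = 9016.7 kJ/s = 9016.7 kJ/s
ṁ = Q/Δh = 9016.7 / 1126.2 = 8.006 kg/s

ṁ = 8.01 kg/s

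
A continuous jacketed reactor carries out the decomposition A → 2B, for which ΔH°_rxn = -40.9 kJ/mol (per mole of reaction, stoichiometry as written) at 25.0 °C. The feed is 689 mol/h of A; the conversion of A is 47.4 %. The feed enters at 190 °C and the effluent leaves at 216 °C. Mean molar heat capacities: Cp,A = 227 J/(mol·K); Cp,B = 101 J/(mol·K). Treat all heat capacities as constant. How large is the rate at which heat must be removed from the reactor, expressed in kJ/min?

Q_out = 181 kJ/min

Extent of reaction ξ = 0.474 × 689 = 326.59 mol/h
Reaction term: ξ·ΔH°_rxn = 326.59 × -40.9 = -13357 kJ/h
Sensible, feed 190→25 °C: -25806 kJ/h
Outlet flows (mol/h): A 362.41, B 653.17
Sensible, products 25→216 °C: 28314 kJ/h
Q = ΔH = -10850 kJ/h = -3.014 kW
Heat removed = 180.84 kJ/min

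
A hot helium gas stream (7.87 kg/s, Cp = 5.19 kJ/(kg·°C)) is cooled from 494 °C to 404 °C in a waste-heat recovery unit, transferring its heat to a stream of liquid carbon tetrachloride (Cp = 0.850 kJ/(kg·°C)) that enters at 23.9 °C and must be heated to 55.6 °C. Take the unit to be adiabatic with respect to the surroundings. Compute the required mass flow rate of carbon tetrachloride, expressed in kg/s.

ṁ_c = 136 kg/s

Heat released by hot stream: Q = 7.87 × 5.19 × (494 − 404) = 3676.1 kJ/s
Energy balance on cold side (adiabatic exchanger): Q = ṁ_c·Cp_c·(T_c,out − T_c,in)
ṁ_c = 3676.1 / [0.850 × (55.6 − 23.9)] = 136.43 kg/s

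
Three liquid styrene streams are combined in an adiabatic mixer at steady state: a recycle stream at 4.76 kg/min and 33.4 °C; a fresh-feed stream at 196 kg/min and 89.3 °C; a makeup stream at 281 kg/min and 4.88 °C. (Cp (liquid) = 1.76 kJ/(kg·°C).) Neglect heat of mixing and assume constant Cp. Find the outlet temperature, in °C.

No heat crosses the boundary, so H_out = H_in.
Σ ṁᵢCp,ᵢTᵢ = 4.76×1.76×33.4 + 196×1.76×89.3 + 281×1.76×4.88 = 33498
Σ ṁᵢCp,ᵢ = 4.76×1.76 + 196×1.76 + 281×1.76 = 847.9
T_out = 33498 / 847.9 = 39.507 °C

T_out = 39.5 °C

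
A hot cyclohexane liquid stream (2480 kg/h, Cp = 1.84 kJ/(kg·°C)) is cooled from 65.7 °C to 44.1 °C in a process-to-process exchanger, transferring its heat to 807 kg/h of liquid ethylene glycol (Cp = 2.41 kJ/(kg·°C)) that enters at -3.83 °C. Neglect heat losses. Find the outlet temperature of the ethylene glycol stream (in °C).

T_c,out = 46.8 °C

Heat released by hot stream: Q = 2480 × 1.84 × (65.7 − 44.1) = 98565 kJ/h
Energy balance on cold side (adiabatic exchanger): Q = ṁ_c·Cp_c·(T_c,out − T_c,in)
T_c,out = -3.83 + 98565/(807 × 2.41) = 46.85 °C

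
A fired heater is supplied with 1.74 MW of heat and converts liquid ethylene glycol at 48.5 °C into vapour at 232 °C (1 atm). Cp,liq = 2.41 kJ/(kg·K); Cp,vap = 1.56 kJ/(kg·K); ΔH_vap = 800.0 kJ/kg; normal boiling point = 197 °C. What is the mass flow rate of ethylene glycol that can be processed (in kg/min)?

Δh = 2.41×(197−48.5) + 800.0 + 1.56×(232−197) = 1212.5 kJ/kg
Q = 1.74 MW = 1740 kJ/s = 104400 kJ/min
ṁ = Q/Δh = 104400 / 1212.5 = 86.104 kg/min

ṁ = 86.1 kg/min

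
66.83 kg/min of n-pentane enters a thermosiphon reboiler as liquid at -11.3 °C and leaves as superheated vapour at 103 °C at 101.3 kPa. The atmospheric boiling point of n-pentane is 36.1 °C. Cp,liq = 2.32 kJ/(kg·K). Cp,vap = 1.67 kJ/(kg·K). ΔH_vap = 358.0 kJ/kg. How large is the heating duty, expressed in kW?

Q = 646 kW

liquid -11.3→36.1 °C: 109.97 kJ/kg
vaporisation at 36.1 °C: 358 kJ/kg
vapour 36.1→103 °C: 111.72 kJ/kg
Δh = 109.97 + 358 + 111.72 = 579.69 kJ/kg
Q = ṁ·Δh = 66.83 kg/min × 579.69 kJ/kg = 38741 kJ/min
|Q| = 645.68 kW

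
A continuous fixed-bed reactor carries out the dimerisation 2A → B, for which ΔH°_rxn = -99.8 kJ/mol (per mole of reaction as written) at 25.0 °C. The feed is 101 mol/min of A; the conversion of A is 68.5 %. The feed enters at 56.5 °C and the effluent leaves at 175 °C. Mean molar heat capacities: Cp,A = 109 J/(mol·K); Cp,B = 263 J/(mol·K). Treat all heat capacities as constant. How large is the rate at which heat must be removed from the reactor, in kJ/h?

Extent of reaction ξ = 0.685 × 101 / 2 = 34.593 mol/min
Reaction term: ξ·ΔH°_rxn = 34.593 × -99.8 = -3452.3 kJ/min
Sensible, feed 56.5→25 °C: -346.78 kJ/min
Outlet flows (mol/min): A 31.815, B 34.593
Sensible, products 25→175 °C: 1884.8 kJ/min
Q = ΔH = -1914.3 kJ/min = -31.904 kW
Heat removed = 114860 kJ/h

Q_out = 115000 kJ/h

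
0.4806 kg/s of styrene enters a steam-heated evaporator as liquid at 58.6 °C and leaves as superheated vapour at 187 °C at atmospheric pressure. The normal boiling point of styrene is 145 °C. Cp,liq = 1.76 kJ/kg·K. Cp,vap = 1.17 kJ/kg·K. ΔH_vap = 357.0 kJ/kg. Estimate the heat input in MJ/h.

liquid 58.6→145 °C: 152.06 kJ/kg
vaporisation at 145 °C: 357 kJ/kg
vapour 145→187 °C: 49.14 kJ/kg
Δh = 152.06 + 357 + 49.14 = 558.2 kJ/kg
Q = ṁ·Δh = 0.4806 kg/s × 558.2 kJ/kg = 268.27 kJ/s
|Q| = 268.27 kW = 965.78 MJ/h

Q = 966 MJ/h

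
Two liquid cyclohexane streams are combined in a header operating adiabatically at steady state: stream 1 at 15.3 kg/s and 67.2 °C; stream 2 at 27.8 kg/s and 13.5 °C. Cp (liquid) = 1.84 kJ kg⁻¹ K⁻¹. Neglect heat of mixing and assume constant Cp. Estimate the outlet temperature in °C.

T_out = 32.6 °C

Energy balance with Q = 0: Σ ṁᵢCp,ᵢ(T_out − Tᵢ) = 0
Σ ṁᵢCp,ᵢTᵢ = 15.3×1.84×67.2 + 27.8×1.84×13.5 = 2582.4
Σ ṁᵢCp,ᵢ = 15.3×1.84 + 27.8×1.84 = 79.304
T_out = 2582.4 / 79.304 = 32.563 °C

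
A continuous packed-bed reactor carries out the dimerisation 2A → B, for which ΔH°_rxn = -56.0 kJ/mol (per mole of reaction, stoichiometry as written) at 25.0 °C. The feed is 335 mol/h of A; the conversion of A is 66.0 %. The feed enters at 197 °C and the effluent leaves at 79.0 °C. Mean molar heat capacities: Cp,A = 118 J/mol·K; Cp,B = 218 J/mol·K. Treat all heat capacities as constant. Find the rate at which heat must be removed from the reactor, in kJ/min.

Extent of reaction ξ = 0.660 × 335 / 2 = 110.55 mol/h
Reaction term: ξ·ΔH°_rxn = 110.55 × -56.0 = -6190.8 kJ/h
Sensible, feed 197→25 °C: -6799.2 kJ/h
Outlet flows (mol/h): A 113.9, B 110.55
Sensible, products 25→79.0 °C: 2027.2 kJ/h
Q = ΔH = -10963 kJ/h = -3.0452 kW
Heat removed = 182.71 kJ/min

Q_out = 183 kJ/min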